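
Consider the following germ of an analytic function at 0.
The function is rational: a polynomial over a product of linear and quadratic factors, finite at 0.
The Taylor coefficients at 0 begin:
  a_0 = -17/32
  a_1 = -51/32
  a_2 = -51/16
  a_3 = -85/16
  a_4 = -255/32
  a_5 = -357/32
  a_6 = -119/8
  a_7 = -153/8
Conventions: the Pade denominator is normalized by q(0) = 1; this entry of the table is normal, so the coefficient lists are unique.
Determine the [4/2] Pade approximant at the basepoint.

Taylor coefficients needed (read off): a_0 = -17/32, a_1 = -51/32, a_2 = -51/16, a_3 = -85/16, a_4 = -255/32, a_5 = -357/32, a_6 = -119/8.
Write the denominator as Q(α) = 1 + q1*α + q2*α^2. Requiring Q*f - P = O(α^7) with deg P <= 4 kills the coefficients of α^5..α^6 in Q*f:
  α^5: a_5 + q1*a_4 + q2*a_3 = 0, i.e. -357/32 + (-255/32)*q1 + (-85/16)*q2 = 0.
  α^6: a_6 + q1*a_5 + q2*a_4 = 0, i.e. -119/8 + (-357/32)*q1 + (-255/32)*q2 = 0.
Solving this linear system: q1 = -7/3, q2 = 7/5.
The numerator is Q*f truncated at degree 4: P0 = a_0 = -17/32; P1 = a_1 + q1*a_0 = -17/48; P2 = a_2 + q1*a_1 + q2*a_0 = -17/80; P3 = a_3 + q1*a_2 + q2*a_1 = -17/160; P4 = a_4 + q1*a_3 + q2*a_2 = -17/480.

The Pade approximant has numerator coefficients [-17/32, -17/48, -17/80, -17/160, -17/480]; denominator coefficients [1, -7/3, 7/5].


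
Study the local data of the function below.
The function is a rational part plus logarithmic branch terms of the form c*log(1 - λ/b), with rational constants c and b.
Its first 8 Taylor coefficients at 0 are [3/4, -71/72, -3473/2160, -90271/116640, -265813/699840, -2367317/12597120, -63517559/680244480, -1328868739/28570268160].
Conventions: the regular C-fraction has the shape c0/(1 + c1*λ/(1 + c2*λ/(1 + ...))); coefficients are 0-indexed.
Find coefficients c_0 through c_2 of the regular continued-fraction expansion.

Taylor coefficients (read off): a_0 = 3/4, a_1 = -71/72, a_2 = -3473/2160.
c0 = a_0 = 3/4. Peel one level at a time: if S = 1 + c*λ/S' with S'(0) = 1, then c is the λ-coefficient of S and S' = c*λ/(S - 1).
S_1 = c0/f = 1 + (71/54)*λ + (28231/7290)*λ^2 + ...; c1 = 71/54.
S_2 = c1*λ/(S_1 - 1) = 1 + (-28231/9585)*λ + ...; c2 = -28231/9585.

The regular C-fraction coefficients are [3/4, 71/54, -28231/9585].


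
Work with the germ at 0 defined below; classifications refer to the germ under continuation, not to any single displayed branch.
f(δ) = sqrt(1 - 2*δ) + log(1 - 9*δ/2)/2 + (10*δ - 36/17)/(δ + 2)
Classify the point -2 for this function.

The point is a pole of order 1.

The denominator factor δ + 2 vanishes at -2 and appears to the power 1; the numerator there equals -376/17, nonzero, and no other factor vanishes.
The branch terms are analytic at this point.
Hence a pole whose order is the multiplicity, 1.


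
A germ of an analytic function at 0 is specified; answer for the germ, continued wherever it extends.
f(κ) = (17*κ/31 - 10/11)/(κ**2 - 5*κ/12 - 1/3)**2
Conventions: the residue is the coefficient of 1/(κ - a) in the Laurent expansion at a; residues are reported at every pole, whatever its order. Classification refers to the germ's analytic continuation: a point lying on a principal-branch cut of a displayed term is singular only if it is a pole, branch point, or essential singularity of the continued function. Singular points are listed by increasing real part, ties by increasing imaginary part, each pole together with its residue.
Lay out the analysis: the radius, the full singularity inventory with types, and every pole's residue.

Radius of convergence at 0: -5/24 + (1/24)*sqrt(217).
At 5/24 - (1/24)*sqrt(217): a pole of order 2; residue -(936720/16057349)*sqrt(217).
At 5/24 + (1/24)*sqrt(217): a pole of order 2; residue (936720/16057349)*sqrt(217).

Denominator factor (κ**2 - 5*κ/12 - 1/3)^2: discriminant 217/144, real irrational roots 5/24 + (1/24)*sqrt(217) and 5/24 - (1/24)*sqrt(217); poles of order 2, moduli 5/24 + (1/24)*sqrt(217) and -5/24 + (1/24)*sqrt(217).
The radius of convergence is the smallest modulus among the singular points: -5/24 + (1/24)*sqrt(217).
The factor κ**2 - 5*κ/12 - 1/3 splits as (κ - a)(κ - a') with a = 5/24 - (1/24)*sqrt(217), a' = 5/24 + (1/24)*sqrt(217). At the order-2 pole a set g(κ) = (κ - a)^2*f(κ) = [17*κ/31 - 10/11] / (κ - a')^2.
Order-2 pole: residue = g'(a); g'(5/24 - (1/24)*sqrt(217)) = -(936720/16057349)*sqrt(217), so the residue is -(936720/16057349)*sqrt(217).
The factor κ**2 - 5*κ/12 - 1/3 splits as (κ - a)(κ - a') with a = 5/24 + (1/24)*sqrt(217), a' = 5/24 - (1/24)*sqrt(217). At the order-2 pole a set g(κ) = (κ - a)^2*f(κ) = [17*κ/31 - 10/11] / (κ - a')^2.
Order-2 pole: residue = g'(a); g'(5/24 + (1/24)*sqrt(217)) = (936720/16057349)*sqrt(217), so the residue is (936720/16057349)*sqrt(217).
List the singular points by increasing real part (a conjugate pair: the negative imaginary part first).


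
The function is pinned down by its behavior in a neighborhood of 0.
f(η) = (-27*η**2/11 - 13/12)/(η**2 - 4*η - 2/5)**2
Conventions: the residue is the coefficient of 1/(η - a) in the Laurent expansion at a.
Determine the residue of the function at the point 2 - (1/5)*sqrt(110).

The factor η**2 - 4*η - 2/5 splits as (η - a)(η - a') with a = 2 - (1/5)*sqrt(110), a' = 2 + (1/5)*sqrt(110). At the order-2 pole a set g(η) = (η - a)^2*f(η) = [-27*η**2/11 - 13/12] / (η - a')^2.
Order-2 pole: residue = g'(a); g'(2 - (1/5)*sqrt(110)) = -(67/255552)*sqrt(110), so the residue is -(67/255552)*sqrt(110).

The residue is -(67/255552)*sqrt(110).


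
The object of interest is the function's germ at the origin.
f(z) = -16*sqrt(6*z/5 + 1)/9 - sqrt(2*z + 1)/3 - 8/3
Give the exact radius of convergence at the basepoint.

Branch term (-1/3)*sqrt(1 - z/(-1/2)): its argument vanishes at z = -1/2, a square-root branch point, modulus 1/2.
Branch term (-16/9)*sqrt(1 - z/(-5/6)): its argument vanishes at z = -5/6, a square-root branch point, modulus 5/6.
The radius of convergence is the smallest modulus among the singular points: 1/2.

The radius of convergence is 1/2.


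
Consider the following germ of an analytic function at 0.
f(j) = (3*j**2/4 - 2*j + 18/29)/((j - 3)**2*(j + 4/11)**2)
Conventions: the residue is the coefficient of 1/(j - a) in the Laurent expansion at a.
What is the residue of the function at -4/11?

The residue is -218768/1468937.

At the order-2 pole -4/11 set g(j) = (j - (-4/11))^2*f(j) = (3*j**2/4 - 2*j + 18/29)/(j - 3)**2.
Order-2 pole: residue = g'(a); g'(-4/11) = -218768/1468937, so the residue is -218768/1468937.


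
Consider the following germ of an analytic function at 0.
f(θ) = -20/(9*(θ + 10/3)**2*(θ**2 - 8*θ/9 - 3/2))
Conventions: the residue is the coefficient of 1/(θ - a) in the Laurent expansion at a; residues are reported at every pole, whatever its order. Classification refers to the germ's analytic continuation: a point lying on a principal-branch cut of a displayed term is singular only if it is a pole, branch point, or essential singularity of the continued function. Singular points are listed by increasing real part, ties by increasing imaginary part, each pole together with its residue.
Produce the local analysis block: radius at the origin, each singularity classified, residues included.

Denominator factor (θ**2 - 8*θ/9 - 3/2): discriminant 550/81, real irrational roots 4/9 + (5/18)*sqrt(22) and 4/9 - (5/18)*sqrt(22); poles of order 1, moduli 4/9 + (5/18)*sqrt(22) and -4/9 + (5/18)*sqrt(22).
Denominator factor (θ + 10/3)^2: pole of order 2 at -10/3, modulus 10/3.
The radius of convergence is the smallest modulus among the singular points: -4/9 + (5/18)*sqrt(22).
At the order-2 pole -10/3 set g(θ) = (θ - (-10/3))^2*f(θ) = -20/(9*(θ**2 - 8*θ/9 - 3/2)).
Order-2 pole: residue = g'(a); g'(-10/3) = -48960/461041, so the residue is -48960/461041.
The factor θ**2 - 8*θ/9 - 3/2 splits as (θ - a)(θ - a') with a = 4/9 - (5/18)*sqrt(22), a' = 4/9 + (5/18)*sqrt(22). At the order-1 pole a set g(θ) = (θ - a)*f(θ) = [-20/(9*(θ + 10/3)**2)] / (θ - a').
Simple pole: residue = g(a) at a = 4/9 - (5/18)*sqrt(22), which is 24480/461041 + (93132/5071451)*sqrt(22).
The factor θ**2 - 8*θ/9 - 3/2 splits as (θ - a)(θ - a') with a = 4/9 + (5/18)*sqrt(22), a' = 4/9 - (5/18)*sqrt(22). At the order-1 pole a set g(θ) = (θ - a)*f(θ) = [-20/(9*(θ + 10/3)**2)] / (θ - a').
Simple pole: residue = g(a) at a = 4/9 + (5/18)*sqrt(22), which is 24480/461041 - (93132/5071451)*sqrt(22).
List the singular points by increasing real part (a conjugate pair: the negative imaginary part first).

Radius of convergence at 0: -4/9 + (5/18)*sqrt(22).
At -10/3: a pole of order 2; residue -48960/461041.
At 4/9 - (5/18)*sqrt(22): a pole of order 1; residue 24480/461041 + (93132/5071451)*sqrt(22).
At 4/9 + (5/18)*sqrt(22): a pole of order 1; residue 24480/461041 - (93132/5071451)*sqrt(22).


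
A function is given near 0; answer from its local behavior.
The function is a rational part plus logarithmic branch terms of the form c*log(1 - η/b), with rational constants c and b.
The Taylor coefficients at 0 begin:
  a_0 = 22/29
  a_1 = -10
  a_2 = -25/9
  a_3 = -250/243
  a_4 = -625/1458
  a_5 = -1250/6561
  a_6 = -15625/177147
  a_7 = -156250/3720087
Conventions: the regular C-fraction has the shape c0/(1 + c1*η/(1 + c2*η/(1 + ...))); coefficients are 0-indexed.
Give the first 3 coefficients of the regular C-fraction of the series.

The regular C-fraction coefficients are [22/29, 145/11, -2665/198].

Taylor coefficients (read off): a_0 = 22/29, a_1 = -10, a_2 = -25/9.
c0 = a_0 = 22/29. Peel one level at a time: if S = 1 + c*η/S' with S'(0) = 1, then c is the η-coefficient of S and S' = c*η/(S - 1).
S_1 = c0/f = 1 + (145/11)*η + (386425/2178)*η^2 + ...; c1 = 145/11.
S_2 = c1*η/(S_1 - 1) = 1 + (-2665/198)*η + ...; c2 = -2665/198.


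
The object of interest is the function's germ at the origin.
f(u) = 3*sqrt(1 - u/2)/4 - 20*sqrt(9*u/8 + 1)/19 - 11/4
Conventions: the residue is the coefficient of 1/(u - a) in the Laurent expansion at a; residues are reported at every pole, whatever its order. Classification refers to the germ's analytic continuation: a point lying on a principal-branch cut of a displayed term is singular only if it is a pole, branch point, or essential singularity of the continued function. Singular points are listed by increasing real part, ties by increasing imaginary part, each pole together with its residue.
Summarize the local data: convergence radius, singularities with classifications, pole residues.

Branch term (-20/19)*sqrt(1 - u/(-8/9)): its argument vanishes at u = -8/9, a square-root branch point, modulus 8/9.
Branch term (3/4)*sqrt(1 - u/(2)): its argument vanishes at u = 2, a square-root branch point, modulus 2.
The radius of convergence is the smallest modulus among the singular points: 8/9.
List the singular points by increasing real part (a conjugate pair: the negative imaginary part first).

Radius of convergence at 0: 8/9.
At -8/9: an algebraic (square-root) branch point.
At 2: an algebraic (square-root) branch point.


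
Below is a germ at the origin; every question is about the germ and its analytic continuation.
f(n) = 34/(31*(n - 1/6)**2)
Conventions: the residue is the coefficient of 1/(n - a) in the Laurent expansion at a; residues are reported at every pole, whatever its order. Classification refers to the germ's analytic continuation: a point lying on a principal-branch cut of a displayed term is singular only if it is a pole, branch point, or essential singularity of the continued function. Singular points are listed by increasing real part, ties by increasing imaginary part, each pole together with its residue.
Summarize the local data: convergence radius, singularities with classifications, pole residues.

Radius of convergence at 0: 1/6.
At 1/6: a pole of order 2; residue 0.

Denominator factor (n - 1/6)^2: pole of order 2 at 1/6, modulus 1/6.
The radius of convergence is the smallest modulus among the singular points: 1/6.
At the order-2 pole 1/6 set g(n) = (n - (1/6))^2*f(n) = 34/31.
Order-2 pole: residue = g'(a); g'(1/6) = 0, so the residue is 0.


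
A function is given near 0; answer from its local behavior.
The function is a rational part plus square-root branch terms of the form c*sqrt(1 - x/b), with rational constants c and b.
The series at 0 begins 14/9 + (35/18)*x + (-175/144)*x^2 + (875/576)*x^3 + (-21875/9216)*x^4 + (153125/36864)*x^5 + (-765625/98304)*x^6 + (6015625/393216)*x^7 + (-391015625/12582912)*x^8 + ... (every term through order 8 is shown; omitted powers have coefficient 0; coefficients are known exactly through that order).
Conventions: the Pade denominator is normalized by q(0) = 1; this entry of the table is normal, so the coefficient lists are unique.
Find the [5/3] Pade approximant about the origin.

The Pade approximant has numerator coefficients [14/9, 1225/144, 4375/288, 21875/2304, 21875/18432, -21875/294912]; denominator coefficients [1, 135/32, 675/128, 1875/1024].

Taylor coefficients needed (read off): a_0 = 14/9, a_1 = 35/18, a_2 = -175/144, a_3 = 875/576, a_4 = -21875/9216, a_5 = 153125/36864, a_6 = -765625/98304, a_7 = 6015625/393216, a_8 = -391015625/12582912.
Write the denominator as Q(x) = 1 + q1*x + q2*x^2 + q3*x^3. Requiring Q*f - P = O(x^9) with deg P <= 5 kills the coefficients of x^6..x^8 in Q*f:
  x^6: a_6 + q1*a_5 + q2*a_4 + q3*a_3 = 0, i.e. -765625/98304 + (153125/36864)*q1 + (-21875/9216)*q2 + (875/576)*q3 = 0.
  x^7: a_7 + q1*a_6 + q2*a_5 + q3*a_4 = 0, i.e. 6015625/393216 + (-765625/98304)*q1 + (153125/36864)*q2 + (-21875/9216)*q3 = 0.
  x^8: a_8 + q1*a_7 + q2*a_6 + q3*a_5 = 0, i.e. -391015625/12582912 + (6015625/393216)*q1 + (-765625/98304)*q2 + (153125/36864)*q3 = 0.
Solving this linear system: q1 = 135/32, q2 = 675/128, q3 = 1875/1024.
The numerator is Q*f truncated at degree 5: P0 = a_0 = 14/9; P1 = a_1 + q1*a_0 = 1225/144; P2 = a_2 + q1*a_1 + q2*a_0 = 4375/288; P3 = a_3 + q1*a_2 + q2*a_1 + q3*a_0 = 21875/2304; P4 = a_4 + q1*a_3 + q2*a_2 + q3*a_1 = 21875/18432; P5 = a_5 + q1*a_4 + q2*a_3 + q3*a_2 = -21875/294912.


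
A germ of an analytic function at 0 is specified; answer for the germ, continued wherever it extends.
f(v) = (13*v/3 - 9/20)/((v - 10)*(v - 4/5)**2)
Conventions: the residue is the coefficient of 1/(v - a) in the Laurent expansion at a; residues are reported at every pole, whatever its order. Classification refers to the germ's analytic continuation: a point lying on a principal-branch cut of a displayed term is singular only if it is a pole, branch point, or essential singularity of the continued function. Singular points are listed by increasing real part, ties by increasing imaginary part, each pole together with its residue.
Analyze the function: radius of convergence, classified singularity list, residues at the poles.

Denominator factor (v - 4/5)^2: pole of order 2 at 4/5, modulus 4/5.
Denominator factor (v - 10): pole of order 1 at 10, modulus 10.
The radius of convergence is the smallest modulus among the singular points: 4/5.
At the order-2 pole 4/5 set g(v) = (v - (4/5))^2*f(v) = (13*v/3 - 9/20)/(v - 10).
Order-2 pole: residue = g'(a); g'(4/5) = -12865/25392, so the residue is -12865/25392.
At the order-1 pole 10 set g(v) = (v - (10))*f(v) = (13*v/3 - 9/20)/(v - 4/5)**2.
Simple pole: residue = g(a) at a = 10, which is 12865/25392.
List the singular points by increasing real part (a conjugate pair: the negative imaginary part first).

Radius of convergence at 0: 4/5.
At 4/5: a pole of order 2; residue -12865/25392.
At 10: a pole of order 1; residue 12865/25392.


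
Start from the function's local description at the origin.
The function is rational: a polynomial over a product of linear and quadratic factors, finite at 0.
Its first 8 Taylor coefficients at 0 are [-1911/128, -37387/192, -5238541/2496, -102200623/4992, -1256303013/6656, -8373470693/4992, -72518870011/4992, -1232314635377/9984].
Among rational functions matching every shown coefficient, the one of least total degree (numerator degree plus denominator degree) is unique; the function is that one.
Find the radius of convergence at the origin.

No rational of total degree below 6 reproduces all 8 coefficients; solving the [2/4] Pade equations on them gives f(ρ) = (ρ**2/39 + 7*ρ/6 - 39/32)/(ρ**2 + 2*ρ - 2/7)**2, whose expansion matches every shown term.
Denominator factor (ρ**2 + 2*ρ - 2/7)^2: discriminant 36/7, real irrational roots -1 + (3/7)*sqrt(7) and -1 - (3/7)*sqrt(7); poles of order 2, moduli -1 + (3/7)*sqrt(7) and 1 + (3/7)*sqrt(7).
The radius of convergence is the smallest modulus among the singular points: -1 + (3/7)*sqrt(7).

The radius of convergence is -1 + (3/7)*sqrt(7).


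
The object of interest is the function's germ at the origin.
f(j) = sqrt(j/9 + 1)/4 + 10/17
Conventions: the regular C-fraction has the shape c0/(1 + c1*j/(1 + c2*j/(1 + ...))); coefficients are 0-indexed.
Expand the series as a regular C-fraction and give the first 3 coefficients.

The regular C-fraction coefficients are [57/68, -17/1026, 91/2052].

Taylor coefficients (expand at 0): a_0 = 57/68, a_1 = 1/72, a_2 = -1/2592.
c0 = a_0 = 57/68. Peel one level at a time: if S = 1 + c*j/S' with S'(0) = 1, then c is the j-coefficient of S and S' = c*j/(S - 1).
S_1 = c0/f = 1 + (-17/1026)*j + (1547/2105352)*j^2 + ...; c1 = -17/1026.
S_2 = c1*j/(S_1 - 1) = 1 + (91/2052)*j + ...; c2 = 91/2052.


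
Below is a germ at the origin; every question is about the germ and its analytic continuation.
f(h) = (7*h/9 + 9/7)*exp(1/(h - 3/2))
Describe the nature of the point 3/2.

The point is an essential singularity.

The exponent 1/(h - (3/2)) has a pole at 3/2, so exp(1/(h - (3/2))) takes every nonzero value near it: an essential singularity (not a pole of any order).


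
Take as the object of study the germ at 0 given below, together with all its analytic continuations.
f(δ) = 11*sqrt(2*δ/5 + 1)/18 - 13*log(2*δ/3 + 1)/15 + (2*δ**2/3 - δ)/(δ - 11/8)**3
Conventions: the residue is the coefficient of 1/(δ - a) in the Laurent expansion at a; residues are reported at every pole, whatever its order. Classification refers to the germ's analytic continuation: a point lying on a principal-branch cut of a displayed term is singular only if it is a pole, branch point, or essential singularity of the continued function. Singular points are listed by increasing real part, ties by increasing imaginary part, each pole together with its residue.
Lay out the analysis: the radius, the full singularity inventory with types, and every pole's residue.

Denominator factor (δ - 11/8)^3: pole of order 3 at 11/8, modulus 11/8.
Branch term (11/18)*sqrt(1 - δ/(-5/2)): its argument vanishes at δ = -5/2, a square-root branch point, modulus 5/2.
Branch term (-13/15)*log(1 - δ/(-3/2)): its argument vanishes at δ = -3/2, a logarithmic branch point, modulus 3/2.
The radius of convergence is the smallest modulus among the singular points: 11/8.
The branch terms are analytic at 11/8 and contribute nothing to the residue; only the rational part matters.
At the order-3 pole 11/8 set g(δ) = (δ - (11/8))^3*(rational part) = 2*δ**2/3 - δ.
Order-3 pole: residue = g''(a)/2; g''(11/8) = 4/3, so the residue is 2/3.
List the singular points by increasing real part (a conjugate pair: the negative imaginary part first).

Radius of convergence at 0: 11/8.
At -5/2: an algebraic (square-root) branch point.
At -3/2: a logarithmic branch point.
At 11/8: a pole of order 3; residue 2/3.


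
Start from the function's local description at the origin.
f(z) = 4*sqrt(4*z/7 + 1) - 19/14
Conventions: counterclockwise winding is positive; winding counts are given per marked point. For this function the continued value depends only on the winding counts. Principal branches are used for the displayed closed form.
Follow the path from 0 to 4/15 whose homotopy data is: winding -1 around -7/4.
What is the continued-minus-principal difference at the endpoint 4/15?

Continued minus principal equals -(88/105)*sqrt(105).

The rational part is single-valued and drops out of the difference; each branch term changes only by its own monodromy.
(4)*sqrt(1 - z/(-7/4)): winding -1 is odd, the square root flips sign, contributing -2*(4)*sqrt(1 - (4/15)/(-7/4)) = -2*(4)*sqrt(121/105) = -(88/105)*sqrt(105).
Summing the contributions at z = 4/15 gives -(88/105)*sqrt(105).


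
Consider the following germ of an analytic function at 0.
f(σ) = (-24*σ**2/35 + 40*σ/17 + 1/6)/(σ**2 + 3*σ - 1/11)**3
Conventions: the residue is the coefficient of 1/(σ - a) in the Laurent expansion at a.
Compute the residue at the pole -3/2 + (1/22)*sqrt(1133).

The factor σ**2 + 3*σ - 1/11 splits as (σ - a)(σ - a') with a = -3/2 + (1/22)*sqrt(1133), a' = -3/2 - (1/22)*sqrt(1133). At the order-3 pole a set g(σ) = (σ - a)^3*f(σ) = [-24*σ**2/35 + 40*σ/17 + 1/6] / (σ - a')^3.
Order-3 pole: residue = g''(a)/2; g''(-3/2 + (1/22)*sqrt(1133)) = -(3775882/650172565)*sqrt(1133), so the residue is -(1887941/650172565)*sqrt(1133).

The residue is -(1887941/650172565)*sqrt(1133).


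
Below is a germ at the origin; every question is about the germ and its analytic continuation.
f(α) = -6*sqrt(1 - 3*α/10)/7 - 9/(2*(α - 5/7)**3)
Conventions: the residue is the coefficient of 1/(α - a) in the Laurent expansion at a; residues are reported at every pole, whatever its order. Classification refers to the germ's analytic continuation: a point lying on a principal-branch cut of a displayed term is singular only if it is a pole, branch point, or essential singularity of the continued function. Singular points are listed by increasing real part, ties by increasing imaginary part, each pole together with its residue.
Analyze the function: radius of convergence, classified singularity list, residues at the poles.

Radius of convergence at 0: 5/7.
At 5/7: a pole of order 3; residue 0.
At 10/3: an algebraic (square-root) branch point.

Denominator factor (α - 5/7)^3: pole of order 3 at 5/7, modulus 5/7.
Branch term (-6/7)*sqrt(1 - α/(10/3)): its argument vanishes at α = 10/3, a square-root branch point, modulus 10/3.
The radius of convergence is the smallest modulus among the singular points: 5/7.
The branch term is analytic at 5/7 and contributes nothing to the residue; only the rational part matters.
At the order-3 pole 5/7 set g(α) = (α - (5/7))^3*(rational part) = -9/2.
Order-3 pole: residue = g''(a)/2; g''(5/7) = 0, so the residue is 0.
List the singular points by increasing real part (a conjugate pair: the negative imaginary part first).


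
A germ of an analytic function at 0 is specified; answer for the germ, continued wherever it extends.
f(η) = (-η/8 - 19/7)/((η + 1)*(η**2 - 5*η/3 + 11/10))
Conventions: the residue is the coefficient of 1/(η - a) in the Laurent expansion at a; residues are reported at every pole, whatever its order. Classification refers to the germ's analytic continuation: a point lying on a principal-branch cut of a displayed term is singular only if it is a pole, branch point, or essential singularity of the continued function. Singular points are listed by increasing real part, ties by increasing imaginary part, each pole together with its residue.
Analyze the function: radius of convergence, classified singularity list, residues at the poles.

Radius of convergence at 0: 1.
At -1: a pole of order 1; residue -2175/3164.
At (5/6) - ((1/30)*sqrt(365))*i: a pole of order 1; residue (2175/6328) - ((13149/230972)*sqrt(365))*i.
At (5/6) + ((1/30)*sqrt(365))*i: a pole of order 1; residue (2175/6328) + ((13149/230972)*sqrt(365))*i.

Denominator factor (η**2 - 5*η/3 + 11/10): discriminant -73/45, complex-conjugate roots (5/6) + ((1/30)*sqrt(365))*i and (5/6) - ((1/30)*sqrt(365))*i; poles of order 1, moduli (1/10)*sqrt(110) and (1/10)*sqrt(110).
Denominator factor (η + 1): pole of order 1 at -1, modulus 1.
The radius of convergence is the smallest modulus among the singular points: 1.
At the order-1 pole -1 set g(η) = (η - (-1))*f(η) = (-η/8 - 19/7)/(η**2 - 5*η/3 + 11/10).
Simple pole: residue = g(a) at a = -1, which is -2175/3164.
The factor η**2 - 5*η/3 + 11/10 splits as (η - a)(η - a') with a = (5/6) - ((1/30)*sqrt(365))*i, a' = (5/6) + ((1/30)*sqrt(365))*i. At the order-1 pole a set g(η) = (η - a)*f(η) = [(-η/8 - 19/7)/(η + 1)] / (η - a').
Simple pole: residue = g(a) at a = (5/6) - ((1/30)*sqrt(365))*i, which is (2175/6328) - ((13149/230972)*sqrt(365))*i.
The factor η**2 - 5*η/3 + 11/10 splits as (η - a)(η - a') with a = (5/6) + ((1/30)*sqrt(365))*i, a' = (5/6) - ((1/30)*sqrt(365))*i. At the order-1 pole a set g(η) = (η - a)*f(η) = [(-η/8 - 19/7)/(η + 1)] / (η - a').
Simple pole: residue = g(a) at a = (5/6) + ((1/30)*sqrt(365))*i, which is (2175/6328) + ((13149/230972)*sqrt(365))*i.
List the singular points by increasing real part (a conjugate pair: the negative imaginary part first).


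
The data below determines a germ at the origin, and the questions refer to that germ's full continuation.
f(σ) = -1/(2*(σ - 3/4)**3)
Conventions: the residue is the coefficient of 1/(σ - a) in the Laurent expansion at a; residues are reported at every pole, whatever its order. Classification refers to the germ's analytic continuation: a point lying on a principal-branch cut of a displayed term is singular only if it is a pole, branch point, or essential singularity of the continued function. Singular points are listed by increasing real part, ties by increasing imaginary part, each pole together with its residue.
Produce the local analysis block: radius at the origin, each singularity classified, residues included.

Radius of convergence at 0: 3/4.
At 3/4: a pole of order 3; residue 0.

Denominator factor (σ - 3/4)^3: pole of order 3 at 3/4, modulus 3/4.
The radius of convergence is the smallest modulus among the singular points: 3/4.
At the order-3 pole 3/4 set g(σ) = (σ - (3/4))^3*f(σ) = -1/2.
Order-3 pole: residue = g''(a)/2; g''(3/4) = 0, so the residue is 0.


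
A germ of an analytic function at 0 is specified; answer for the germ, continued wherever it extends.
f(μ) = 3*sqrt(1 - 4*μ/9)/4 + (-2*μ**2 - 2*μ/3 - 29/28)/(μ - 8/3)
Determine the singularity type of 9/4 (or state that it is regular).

The term (3/4)*sqrt(1 - μ/(9/4)) has argument 1 - 9/4/(9/4) = 0 at 9/4: a square-root (algebraic, two-sheeted) branch point; the remaining terms are analytic or single-valued there.

The point is an algebraic (square-root) branch point.


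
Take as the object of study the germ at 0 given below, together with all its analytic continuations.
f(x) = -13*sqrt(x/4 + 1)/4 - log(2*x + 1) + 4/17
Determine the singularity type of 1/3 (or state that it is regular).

There is no denominator, hence no pole anywhere.
Branch term sqrt(1 - x/(-4)): argument at 1/3 is 13/12, nonzero, so 1/3 is not its branch point (a point on a principal cut is still regular for the continued germ).
Branch term log(1 - x/(-1/2)): argument at 1/3 is 5/3, nonzero, so 1/3 is not its branch point (a point on a principal cut is still regular for the continued germ).
So the germ continues analytically to 1/3.

The point is a regular point.


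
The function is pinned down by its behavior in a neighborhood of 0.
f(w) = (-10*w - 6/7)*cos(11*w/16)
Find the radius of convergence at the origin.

The radius of convergence is infinite.

The factor cos(11*w/16) is entire and contributes no finite singular point.
The polynomial part has no poles.
No finite singular points: the Taylor series at 0 converges everywhere.


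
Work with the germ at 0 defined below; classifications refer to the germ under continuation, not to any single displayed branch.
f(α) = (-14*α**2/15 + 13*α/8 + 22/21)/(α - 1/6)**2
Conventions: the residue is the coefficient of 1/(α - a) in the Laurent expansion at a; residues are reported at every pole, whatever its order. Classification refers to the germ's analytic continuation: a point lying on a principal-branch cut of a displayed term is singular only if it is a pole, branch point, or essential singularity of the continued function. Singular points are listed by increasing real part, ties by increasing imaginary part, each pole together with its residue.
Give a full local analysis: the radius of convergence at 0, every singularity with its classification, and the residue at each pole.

Denominator factor (α - 1/6)^2: pole of order 2 at 1/6, modulus 1/6.
The radius of convergence is the smallest modulus among the singular points: 1/6.
At the order-2 pole 1/6 set g(α) = (α - (1/6))^2*f(α) = -14*α**2/15 + 13*α/8 + 22/21.
Order-2 pole: residue = g'(a); g'(1/6) = 473/360, so the residue is 473/360.

Radius of convergence at 0: 1/6.
At 1/6: a pole of order 2; residue 473/360.


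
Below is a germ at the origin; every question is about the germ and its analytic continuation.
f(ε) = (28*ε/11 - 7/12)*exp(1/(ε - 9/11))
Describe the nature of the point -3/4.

The point is a regular point.

There is no denominator, hence no pole anywhere.
The essential point of exp(1/(ε - (9/11))) is 9/11, not -3/4.
So the germ continues analytically to -3/4.


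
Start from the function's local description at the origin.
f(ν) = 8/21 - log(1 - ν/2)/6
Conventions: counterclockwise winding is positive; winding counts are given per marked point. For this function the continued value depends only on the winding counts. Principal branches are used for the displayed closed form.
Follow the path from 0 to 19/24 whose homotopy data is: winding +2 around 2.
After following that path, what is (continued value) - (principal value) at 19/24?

Continued minus principal equals -(2/3)*pi*i.

The rational part is single-valued and drops out of the difference; each branch term changes only by its own monodromy.
(-1/6)*log(1 - ν/(2)): each positive loop around 2 adds 2*pi*i to the log, so winding +2 contributes (-1/6)*(2)*2*pi*i = -(2/3)*pi*i.
Summing the contributions at ν = 19/24 gives -(2/3)*pi*i.


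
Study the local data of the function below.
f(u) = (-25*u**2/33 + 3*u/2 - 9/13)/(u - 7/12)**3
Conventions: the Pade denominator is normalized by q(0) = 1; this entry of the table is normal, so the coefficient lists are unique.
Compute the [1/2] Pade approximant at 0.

Taylor coefficients needed (expand at 0): a_0 = 15552/4459, a_1 = 324000/31213, a_2 = 63573696/2403401, a_3 = 1044617472/16823807.
Write the denominator as Q(u) = 1 + q1*u + q2*u^2. Requiring Q*f - P = O(u^4) with deg P <= 1 kills the coefficients of u^2..u^3 in Q*f:
  u^2: a_2 + q1*a_1 + q2*a_0 = 0, i.e. 63573696/2403401 + (324000/31213)*q1 + (15552/4459)*q2 = 0.
  u^3: a_3 + q1*a_2 + q2*a_1 = 0, i.e. 1044617472/16823807 + (63573696/2403401)*q1 + (324000/31213)*q2 = 0.
Solving this linear system: q1 = -5829886/1556961, q2 = 3841123564/1078973973.
The numerator is Q*f truncated at degree 1: P0 = a_0 = 15552/4459; P1 = a_1 + q1*a_0 = -6200445024/2314163033.

The Pade approximant has numerator coefficients [15552/4459, -6200445024/2314163033]; denominator coefficients [1, -5829886/1556961, 3841123564/1078973973].


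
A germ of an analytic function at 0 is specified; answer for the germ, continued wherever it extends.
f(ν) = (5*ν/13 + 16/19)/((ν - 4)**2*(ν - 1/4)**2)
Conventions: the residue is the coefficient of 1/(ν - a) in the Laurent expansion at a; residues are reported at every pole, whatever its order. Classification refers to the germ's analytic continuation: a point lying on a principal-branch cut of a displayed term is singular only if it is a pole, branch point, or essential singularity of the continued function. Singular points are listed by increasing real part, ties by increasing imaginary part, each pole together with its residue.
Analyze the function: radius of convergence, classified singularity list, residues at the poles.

Radius of convergence at 0: 1/4.
At 1/4: a pole of order 2; residue 17488/277875.
At 4: a pole of order 2; residue -17488/277875.

Denominator factor (ν - 1/4)^2: pole of order 2 at 1/4, modulus 1/4.
Denominator factor (ν - 4)^2: pole of order 2 at 4, modulus 4.
The radius of convergence is the smallest modulus among the singular points: 1/4.
At the order-2 pole 1/4 set g(ν) = (ν - (1/4))^2*f(ν) = (5*ν/13 + 16/19)/(ν - 4)**2.
Order-2 pole: residue = g'(a); g'(1/4) = 17488/277875, so the residue is 17488/277875.
At the order-2 pole 4 set g(ν) = (ν - (4))^2*f(ν) = (5*ν/13 + 16/19)/(ν - 1/4)**2.
Order-2 pole: residue = g'(a); g'(4) = -17488/277875, so the residue is -17488/277875.
List the singular points by increasing real part (a conjugate pair: the negative imaginary part first).


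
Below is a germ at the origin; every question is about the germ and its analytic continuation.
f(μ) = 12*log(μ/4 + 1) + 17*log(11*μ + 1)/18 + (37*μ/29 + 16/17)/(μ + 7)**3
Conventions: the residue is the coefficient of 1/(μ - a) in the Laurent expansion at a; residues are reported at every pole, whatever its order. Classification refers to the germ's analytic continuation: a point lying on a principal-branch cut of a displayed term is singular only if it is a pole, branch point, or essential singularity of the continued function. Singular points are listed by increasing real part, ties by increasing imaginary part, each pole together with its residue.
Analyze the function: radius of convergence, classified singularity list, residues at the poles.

Radius of convergence at 0: 1/11.
At -7: a pole of order 3; residue 0.
At -4: a logarithmic branch point.
At -1/11: a logarithmic branch point.

Denominator factor (μ + 7)^3: pole of order 3 at -7, modulus 7.
Branch term (17/18)*log(1 - μ/(-1/11)): its argument vanishes at μ = -1/11, a logarithmic branch point, modulus 1/11.
Branch term (12)*log(1 - μ/(-4)): its argument vanishes at μ = -4, a logarithmic branch point, modulus 4.
The radius of convergence is the smallest modulus among the singular points: 1/11.
The branch terms are analytic at -7 and contribute nothing to the residue; only the rational part matters.
At the order-3 pole -7 set g(μ) = (μ - (-7))^3*(rational part) = 37*μ/29 + 16/17.
Order-3 pole: residue = g''(a)/2; g''(-7) = 0, so the residue is 0.
List the singular points by increasing real part (a conjugate pair: the negative imaginary part first).


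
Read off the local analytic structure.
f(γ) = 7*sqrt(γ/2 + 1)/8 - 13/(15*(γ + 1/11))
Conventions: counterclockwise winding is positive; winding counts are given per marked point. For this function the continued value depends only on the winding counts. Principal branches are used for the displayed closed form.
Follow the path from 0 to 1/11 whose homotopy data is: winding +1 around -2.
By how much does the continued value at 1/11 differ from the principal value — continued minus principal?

Continued minus principal equals -(7/88)*sqrt(506).

The rational part is single-valued and drops out of the difference; each branch term changes only by its own monodromy.
(7/8)*sqrt(1 - γ/(-2)): winding +1 is odd, the square root flips sign, contributing -2*(7/8)*sqrt(1 - (1/11)/(-2)) = -2*(7/8)*sqrt(23/22) = -(7/88)*sqrt(506).
Summing the contributions at γ = 1/11 gives -(7/88)*sqrt(506).


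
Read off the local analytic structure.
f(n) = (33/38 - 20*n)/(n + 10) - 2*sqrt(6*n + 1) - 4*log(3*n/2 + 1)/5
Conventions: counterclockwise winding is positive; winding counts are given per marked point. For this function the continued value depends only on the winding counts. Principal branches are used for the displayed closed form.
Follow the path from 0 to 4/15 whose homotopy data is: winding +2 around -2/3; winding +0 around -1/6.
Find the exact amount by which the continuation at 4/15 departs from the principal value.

Continued minus principal equals -(16/5)*pi*i.

The rational part is single-valued and drops out of the difference; each branch term changes only by its own monodromy.
(-2)*sqrt(1 - n/(-1/6)): winding +0 is even, the square root returns to the same sheet, contribution 0.
(-4/5)*log(1 - n/(-2/3)): each positive loop around -2/3 adds 2*pi*i to the log, so winding +2 contributes (-4/5)*(2)*2*pi*i = -(16/5)*pi*i.
Summing the contributions at n = 4/15 gives -(16/5)*pi*i.


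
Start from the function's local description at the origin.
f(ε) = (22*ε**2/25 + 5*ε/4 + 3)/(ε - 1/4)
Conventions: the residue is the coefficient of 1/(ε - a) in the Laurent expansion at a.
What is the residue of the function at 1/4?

The residue is 1347/400.

At the order-1 pole 1/4 set g(ε) = (ε - (1/4))*f(ε) = 22*ε**2/25 + 5*ε/4 + 3.
Simple pole: residue = g(a) at a = 1/4, which is 1347/400.


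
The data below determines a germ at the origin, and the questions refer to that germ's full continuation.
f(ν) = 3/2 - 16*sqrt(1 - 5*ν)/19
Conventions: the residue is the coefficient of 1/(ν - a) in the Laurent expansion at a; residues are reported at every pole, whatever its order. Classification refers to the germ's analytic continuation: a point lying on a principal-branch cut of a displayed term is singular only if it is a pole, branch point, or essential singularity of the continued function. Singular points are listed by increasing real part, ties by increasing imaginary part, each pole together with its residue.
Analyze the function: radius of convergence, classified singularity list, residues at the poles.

Radius of convergence at 0: 1/5.
At 1/5: an algebraic (square-root) branch point.

Branch term (-16/19)*sqrt(1 - ν/(1/5)): its argument vanishes at ν = 1/5, a square-root branch point, modulus 1/5.
The radius of convergence is the smallest modulus among the singular points: 1/5.


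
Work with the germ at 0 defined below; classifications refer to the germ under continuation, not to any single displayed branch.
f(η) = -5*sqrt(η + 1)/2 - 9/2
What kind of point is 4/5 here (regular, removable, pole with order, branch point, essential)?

The point is a regular point.

There is no denominator, hence no pole anywhere.
Branch term sqrt(1 - η/(-1)): argument at 4/5 is 9/5, nonzero, so 4/5 is not its branch point (a point on a principal cut is still regular for the continued germ).
So the germ continues analytically to 4/5.


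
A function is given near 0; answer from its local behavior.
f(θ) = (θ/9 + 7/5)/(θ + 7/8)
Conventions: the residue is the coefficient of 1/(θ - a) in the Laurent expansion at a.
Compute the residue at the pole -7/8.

The residue is 469/360.

At the order-1 pole -7/8 set g(θ) = (θ - (-7/8))*f(θ) = θ/9 + 7/5.
Simple pole: residue = g(a) at a = -7/8, which is 469/360.


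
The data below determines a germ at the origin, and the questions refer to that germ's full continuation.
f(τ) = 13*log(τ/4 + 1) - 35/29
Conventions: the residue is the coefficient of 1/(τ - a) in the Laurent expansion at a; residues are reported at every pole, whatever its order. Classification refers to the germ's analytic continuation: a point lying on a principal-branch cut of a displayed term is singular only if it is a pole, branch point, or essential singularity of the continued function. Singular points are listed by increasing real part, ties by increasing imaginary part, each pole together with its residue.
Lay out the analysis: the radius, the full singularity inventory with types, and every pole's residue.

Branch term (13)*log(1 - τ/(-4)): its argument vanishes at τ = -4, a logarithmic branch point, modulus 4.
The radius of convergence is the smallest modulus among the singular points: 4.

Radius of convergence at 0: 4.
At -4: a logarithmic branch point.


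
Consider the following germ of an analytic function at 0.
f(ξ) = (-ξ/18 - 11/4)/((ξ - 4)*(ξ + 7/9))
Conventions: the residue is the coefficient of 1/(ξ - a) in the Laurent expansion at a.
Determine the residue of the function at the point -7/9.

The residue is 877/1548.

At the order-1 pole -7/9 set g(ξ) = (ξ - (-7/9))*f(ξ) = (-ξ/18 - 11/4)/(ξ - 4).
Simple pole: residue = g(a) at a = -7/9, which is 877/1548.


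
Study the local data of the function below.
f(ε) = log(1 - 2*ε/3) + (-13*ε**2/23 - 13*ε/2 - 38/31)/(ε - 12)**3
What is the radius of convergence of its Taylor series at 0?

The radius of convergence is 3/2.

Denominator factor (ε - 12)^3: pole of order 3 at 12, modulus 12.
Branch term (1)*log(1 - ε/(3/2)): its argument vanishes at ε = 3/2, a logarithmic branch point, modulus 3/2.
The radius of convergence is the smallest modulus among the singular points: 3/2.
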